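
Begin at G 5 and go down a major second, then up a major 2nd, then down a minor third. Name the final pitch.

E 5

G5 down a major second → F5 (2 semitones).
F5 up a major second → G5 (2 semitones).
A minor third down from G5 is E5.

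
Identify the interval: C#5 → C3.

augmented fifteenth

Descending from C#5 to C3 is the same interval as ascending C3 to C#5.
C to C is the same letter name, plus 2 octaves: a fifteenth.
The perfect fifteenth is 24 semitones; here we have 25, one semitone wider: augmented.
(Equivalently, a compound augmented octave: an augmented octave plus an octave.)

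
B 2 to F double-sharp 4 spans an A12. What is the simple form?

augmented fifth

Take out an octave (7 from the number): 12 − 7 = 5.
That makes an augmented twelfth a compound augmented fifth — an octave plus an augmented fifth.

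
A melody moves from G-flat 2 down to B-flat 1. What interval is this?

minor sixth

Descending from Gb2 to Bb1 is the same interval as ascending Bb1 to Gb2.
B to G spans six letter names (B-C-D-E-F-G) — that makes it a sixth of some quality.
At 8 semitones, Bb1→Gb2 falls one short of a major sixth: minor.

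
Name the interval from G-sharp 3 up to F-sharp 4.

minor seventh

G to F spans seven letter names (G-A-B-C-D-E-F): a seventh.
A major seventh would be 11 semitones, but G#3 to F#4 is 10 — one semitone narrower, making it a minor seventh.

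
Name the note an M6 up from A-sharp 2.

F-double-sharp 3

The sixth takes the letter from A up to F.
Moving 9 semitones up from A#2 (the size of a major sixth) reaches F##3.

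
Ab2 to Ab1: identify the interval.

perfect octave

Descending from Ab2 to Ab1 is the same interval as ascending Ab1 to Ab2.
A to A is the same letter name, plus an octave: an octave.
Counting semitones, Ab1→Ab2 is 12, which is the perfect octave.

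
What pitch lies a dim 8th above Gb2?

For an octave the letter name doesn't change: still G, an octave up.
Moving 11 semitones up from Gb2 (the size of a diminished octave) reaches Gbb3.

Gbb3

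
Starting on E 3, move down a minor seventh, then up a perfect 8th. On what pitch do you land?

F sharp 3

A minor seventh down from E3 is F#2.
Up a perfect octave from F#2: F#3 (12 semitones up).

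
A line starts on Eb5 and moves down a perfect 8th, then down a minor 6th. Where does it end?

Down a perfect octave from Eb5: Eb4 (12 semitones down).
Down a minor sixth from Eb4: G3 (8 semitones down).

G3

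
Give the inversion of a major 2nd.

minor 7th

The rule of nine gives the new number: 9 − 2 = 7, so a second becomes a seventh.
Quality inverts too: major becomes minor. That makes the inversion a minor seventh.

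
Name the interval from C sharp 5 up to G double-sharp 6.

C to G spans five letter names (C-D-E-F-G), plus an octave, so the interval is some kind of twelfth.
C#5 to G##6 spans 20 semitones — one semitone wider than the perfect twelfth (19) — giving an augmented twelfth.
(Equivalently, a compound augmented fifth: an augmented fifth plus an octave.)

augmented twelfth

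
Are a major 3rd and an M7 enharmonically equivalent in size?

4 semitones (major third) vs 11 semitones (major seventh): not equal.

No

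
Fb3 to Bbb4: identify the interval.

perfect eleventh

F to B spans four letter names (F-G-A-B), plus an octave, so the interval is some kind of eleventh.
Counting semitones, Fb3→Bbb4 is 17, which is the perfect eleventh.
(Equivalently, a compound perfect fourth: a perfect fourth plus an octave.)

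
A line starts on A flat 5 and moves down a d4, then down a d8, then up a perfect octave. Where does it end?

E sharp 5

A diminished fourth down from Ab5 is E5.
E5 down a diminished octave → E#4 (11 semitones).
A perfect octave up from E#4 is E#5.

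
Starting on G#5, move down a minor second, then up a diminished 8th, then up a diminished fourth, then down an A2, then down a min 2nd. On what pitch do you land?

Gb6

Down a minor second from G#5: F##5 (1 semitone down).
Up a diminished octave from F##5: F#6 (11 semitones up).
Up a diminished fourth from F#6: Bb6 (4 semitones up).
Down an augmented second from Bb6: Abb6 (3 semitones down).
Abb6 down a minor second → Gb6 (1 semitone).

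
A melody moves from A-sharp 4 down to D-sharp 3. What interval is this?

Descending from A#4 to D#3 is the same interval as ascending D#3 to A#4.
D to A spans five letter names (D-E-F-G-A), plus an octave — that makes it a twelfth of some quality.
D#3 to A#4 is 19 semitones, matching the perfect twelfth exactly, so the quality is perfect.
(Equivalently, a compound perfect fifth: a perfect fifth plus an octave.)

perfect twelfth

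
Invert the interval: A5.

Interval numbers invert to sum to nine: 5 + 4 = 9, so a fifth inverts to a fourth.
Quality inverts too: augmented becomes diminished. That makes the inversion a diminished fourth.

diminished 4th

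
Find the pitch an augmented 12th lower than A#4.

Counting five letter names plus an octave down from A lands on D.
An augmented twelfth spans 20 semitones, so from A#4 the target pitch is D3.

D3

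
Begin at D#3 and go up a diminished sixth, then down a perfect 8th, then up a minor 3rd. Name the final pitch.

A diminished sixth up from D#3 is Bb3.
Bb3 down a perfect octave → Bb2 (12 semitones).
Up a minor third from Bb2: Db3 (3 semitones up).

Db3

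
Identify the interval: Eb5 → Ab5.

perfect fourth

E to A spans four letter names (E-F-G-A), so the interval is some kind of fourth.
Counting semitones, Eb5→Ab5 is 5, which is the perfect fourth.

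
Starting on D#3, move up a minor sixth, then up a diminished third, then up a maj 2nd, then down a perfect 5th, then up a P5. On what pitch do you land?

Up a minor sixth from D#3: B3 (8 semitones up).
B3 up a diminished third → Db4 (2 semitones).
A major second up from Db4 is Eb4.
Eb4 down a perfect fifth → Ab3 (7 semitones).
A perfect fifth up from Ab3 is Eb4.

Eb4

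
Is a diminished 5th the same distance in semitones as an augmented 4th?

A diminished fifth spans 6 semitones, and an augmented fourth also spans 6 semitones — they're enharmonic.

Yes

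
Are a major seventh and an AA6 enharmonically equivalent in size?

Both span 11 semitones: a major seventh and a doubly augmented sixth are the same chromatic distance.

Yes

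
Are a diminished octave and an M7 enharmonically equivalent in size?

Yes

Both span 11 semitones: a diminished octave and a major seventh are the same chromatic distance.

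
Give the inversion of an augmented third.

Inverted interval numbers add to nine, so a third pairs with a sixth (3 + 6 = 9).
The quality also flips — augmented becomes diminished — giving a diminished sixth.

d6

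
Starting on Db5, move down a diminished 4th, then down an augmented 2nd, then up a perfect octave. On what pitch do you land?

Gb5

A diminished fourth down from Db5 is A4.
An augmented second down from A4 is Gb4.
Up a perfect octave from Gb4: Gb5 (12 semitones up).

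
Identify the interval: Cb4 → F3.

Descending from Cb4 to F3 is the same interval as ascending F3 to Cb4.
F to C spans five letter names (F-G-A-B-C): a fifth.
A perfect fifth would be 7 semitones; F3 to Cb4 is 6, one semitone narrower, so the interval is diminished.

diminished fifth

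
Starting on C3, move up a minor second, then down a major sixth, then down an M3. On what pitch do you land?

Dbb2

C3 up a minor second → Db3 (1 semitone).
Down a major sixth from Db3: Fb2 (9 semitones down).
Fb2 down a major third → Dbb2 (4 semitones).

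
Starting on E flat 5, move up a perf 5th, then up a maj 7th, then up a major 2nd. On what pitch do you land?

B 6

Eb5 up a perfect fifth → Bb5 (7 semitones).
Up a major seventh from Bb5: A6 (11 semitones up).
A major second up from A6 is B6.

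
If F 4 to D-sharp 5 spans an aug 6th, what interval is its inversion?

diminished third

Inverted interval numbers add to nine, so a sixth pairs with a third (6 + 3 = 9).
Quality inverts too: augmented becomes diminished. That makes the inversion a diminished third.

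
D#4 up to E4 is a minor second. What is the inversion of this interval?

The rule of nine gives the new number: 9 − 2 = 7, so a second becomes a seventh.
Quality inverts too: minor becomes major. That makes the inversion a major seventh.

major 7th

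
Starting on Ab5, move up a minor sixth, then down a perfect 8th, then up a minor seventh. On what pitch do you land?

Ebb6

A minor sixth up from Ab5 is Fb6.
A perfect octave down from Fb6 is Fb5.
A minor seventh up from Fb5 is Ebb6.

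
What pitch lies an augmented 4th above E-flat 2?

Four letter names up from E: A.
An augmented fourth is 6 semitones; 6 semitones up from Eb2 gives A2.

A 2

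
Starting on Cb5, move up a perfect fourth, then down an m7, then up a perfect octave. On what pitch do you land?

Up a perfect fourth from Cb5: Fb5 (5 semitones up).
Down a minor seventh from Fb5: Gb4 (10 semitones down).
Up a perfect octave from Gb4: Gb5 (12 semitones up).

Gb5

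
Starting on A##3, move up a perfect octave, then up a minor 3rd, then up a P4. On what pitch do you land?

F##5

A##3 up a perfect octave → A##4 (12 semitones).
Up a minor third from A##4: C##5 (3 semitones up).
A perfect fourth up from C##5 is F##5.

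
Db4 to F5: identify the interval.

D to F spans three letter names (D-E-F), plus an octave: a tenth.
Db4 to F5 is 16 semitones, matching the major tenth exactly, so the quality is major.
(Equivalently, a compound major third: a major third plus an octave.)

M10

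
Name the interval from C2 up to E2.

C to E spans three letter names (C-D-E) — that makes it a third of some quality.
Counting semitones, C2→E2 is 4, which is the major third.

M3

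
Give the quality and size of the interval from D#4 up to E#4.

D to E spans two letter names (D-E): a second.
D#4 to E#4 is 2 semitones, matching the major second exactly, so the quality is major.

major second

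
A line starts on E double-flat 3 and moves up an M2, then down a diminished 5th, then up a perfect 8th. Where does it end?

B flat 3

A major second up from Ebb3 is Fb3.
Fb3 down a diminished fifth → Bb2 (6 semitones).
Up a perfect octave from Bb2: Bb3 (12 semitones up).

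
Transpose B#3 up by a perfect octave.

For an octave the letter name doesn't change: still B, an octave up.
A perfect octave spans 12 semitones, so from B#3 the target pitch is B#4.

B#4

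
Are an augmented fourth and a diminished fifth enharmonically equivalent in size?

Yes

Both span 6 semitones: an augmented fourth and a diminished fifth are the same chromatic distance.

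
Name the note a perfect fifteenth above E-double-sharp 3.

E-double-sharp 5

The letter stays E (same as the start), shifted two octaves up.
Moving 24 semitones up from E##3 (the size of a perfect fifteenth) reaches E##5.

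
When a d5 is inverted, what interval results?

A4

The rule of nine gives the new number: 9 − 5 = 4, so a fifth becomes a fourth.
Quality inverts too: diminished becomes augmented. That makes the inversion an augmented fourth.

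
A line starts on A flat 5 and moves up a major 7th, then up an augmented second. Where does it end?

Up a major seventh from Ab5: G6 (11 semitones up).
G6 up an augmented second → A#6 (3 semitones).

A sharp 6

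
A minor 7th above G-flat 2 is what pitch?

Counting seven letter names up from G lands on F.
A minor seventh spans 10 semitones, so from Gb2 the target pitch is Fb3.

F-flat 3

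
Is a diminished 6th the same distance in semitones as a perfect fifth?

Yes

A diminished sixth = 7 semitones = a perfect fifth; enharmonically equal.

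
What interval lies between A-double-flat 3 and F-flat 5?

major 13th

A to F spans six letter names (A-B-C-D-E-F), plus an octave, so the interval is some kind of thirteenth.
Counting semitones, Abb3→Fb5 is 21, which is the major thirteenth.
(Equivalently, a compound major sixth: a major sixth plus an octave.)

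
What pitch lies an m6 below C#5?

The sixth takes the letter from C down to E.
A minor sixth is 8 semitones; 8 semitones down from C#5 gives E#4.

E#4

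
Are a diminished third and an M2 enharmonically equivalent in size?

A diminished third spans 2 semitones, and a major second also spans 2 semitones — they're enharmonic.

Yes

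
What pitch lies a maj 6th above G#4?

The sixth takes the letter from G up to E.
A major sixth is 9 semitones; 9 semitones up from G#4 gives E#5.

E#5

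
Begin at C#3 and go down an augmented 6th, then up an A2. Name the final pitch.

F#2

Down an augmented sixth from C#3: Eb2 (10 semitones down).
Eb2 up an augmented second → F#2 (3 semitones).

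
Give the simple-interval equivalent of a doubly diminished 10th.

doubly diminished 3rd

Take out an octave (7 from the number): 10 − 7 = 3.
Quality carries through unchanged, so the simple form is a doubly diminished third.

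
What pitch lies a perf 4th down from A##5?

Four letter names down from A: E.
A perfect fourth is 5 semitones; 5 semitones down from A##5 gives E##5.

E##5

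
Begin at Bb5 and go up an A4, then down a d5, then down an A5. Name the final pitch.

Up an augmented fourth from Bb5: E6 (6 semitones up).
Down a diminished fifth from E6: A#5 (6 semitones down).
Down an augmented fifth from A#5: D5 (8 semitones down).

D5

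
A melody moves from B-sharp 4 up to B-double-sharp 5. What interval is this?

augmented octave

B to B is the same letter name, plus an octave: an octave.
A perfect octave would be 12 semitones; B#4 to B##5 is 13, one semitone wider, so the interval is augmented.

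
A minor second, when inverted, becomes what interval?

Inverted interval numbers add to nine, so a second pairs with a seventh (2 + 7 = 9).
And minor becomes major under inversion, so we get a major seventh.

major seventh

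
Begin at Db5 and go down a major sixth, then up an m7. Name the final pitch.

Down a major sixth from Db5: Fb4 (9 semitones down).
Up a minor seventh from Fb4: Ebb5 (10 semitones up).

Ebb5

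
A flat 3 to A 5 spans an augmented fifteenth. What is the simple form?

Subtracting seven from the interval number removes an octave: 15 − 7 = 8.
That makes an augmented fifteenth a compound augmented octave — an octave plus an augmented octave.

augmented octave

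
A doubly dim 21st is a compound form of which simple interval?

Each octave removed subtracts seven from the number: 21 − 14 = 7.
Quality carries through unchanged, so the simple form is a doubly diminished seventh.

dd7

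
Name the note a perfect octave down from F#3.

For an octave the letter name doesn't change: still F, an octave down.
A perfect octave spans 12 semitones, so from F#3 the target pitch is F#2.

F#2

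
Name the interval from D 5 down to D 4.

Descending from D5 to D4 is the same interval as ascending D4 to D5.
D to D is the same letter name, plus an octave, so the interval is some kind of octave.
The perfect octave spans 12 semitones, and D4 to D5 is exactly 12 semitones — so this is a perfect octave.

perfect 8th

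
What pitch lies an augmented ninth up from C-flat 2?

D 3

Two letters up from C (plus an octave) reaches D.
Moving 15 semitones up from Cb2 (the size of an augmented ninth) reaches D3.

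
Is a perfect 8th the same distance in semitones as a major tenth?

No

A perfect octave spans 12 semitones; a major tenth spans 16 semitones. They differ by 4.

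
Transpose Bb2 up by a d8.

Bbb3

The letter stays B (same as the start), shifted an octave up.
A diminished octave spans 11 semitones, so from Bb2 the target pitch is Bbb3.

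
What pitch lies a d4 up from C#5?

F5

Four letter names up from C: F.
A diminished fourth spans 4 semitones, so from C#5 the target pitch is F5.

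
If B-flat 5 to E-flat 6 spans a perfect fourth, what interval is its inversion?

Inverted interval numbers add to nine, so a fourth pairs with a fifth (4 + 5 = 9).
Quality inverts too: perfect stays perfect. That makes the inversion a perfect fifth.

perfect 5th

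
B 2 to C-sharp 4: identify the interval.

B to C spans two letter names (B-C), plus an octave: a ninth.
Counting semitones, B2→C#4 is 14, which is the major ninth.
(Equivalently, a compound major second: a major second plus an octave.)

major ninth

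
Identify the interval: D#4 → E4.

D to E spans two letter names (D-E): a second.
At 1 semitone, D#4→E4 falls one short of a major second: minor.

minor second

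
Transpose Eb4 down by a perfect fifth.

Ab3

Counting five letter names down from E lands on A.
A perfect fifth spans 7 semitones, so from Eb4 the target pitch is Ab3.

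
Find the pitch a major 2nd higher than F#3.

G#3

Two letter names up from F: G.
A major second spans 2 semitones, so from F#3 the target pitch is G#3.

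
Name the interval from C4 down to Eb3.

Descending from C4 to Eb3 is the same interval as ascending Eb3 to C4.
E to C spans six letter names (E-F-G-A-B-C) — that makes it a sixth of some quality.
Eb3 to C4 is 9 semitones, matching the major sixth exactly, so the quality is major.

major sixth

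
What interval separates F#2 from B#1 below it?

diminished fifth

Descending from F#2 to B#1 is the same interval as ascending B#1 to F#2.
B to F spans five letter names (B-C-D-E-F), so the interval is some kind of fifth.
B#1 to F#2 spans 6 semitones — one semitone narrower than the perfect fifth (7) — giving a diminished fifth.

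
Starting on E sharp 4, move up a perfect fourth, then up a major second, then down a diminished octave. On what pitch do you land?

B double-sharp 3

A perfect fourth up from E#4 is A#4.
A major second up from A#4 is B#4.
B#4 down a diminished octave → B##3 (11 semitones).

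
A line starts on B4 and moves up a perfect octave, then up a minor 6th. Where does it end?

G6

A perfect octave up from B4 is B5.
A minor sixth up from B5 is G6.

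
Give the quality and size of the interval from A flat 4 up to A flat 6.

perfect fifteenth

A to A is the same letter name, plus 2 octaves, so the interval is some kind of fifteenth.
Counting semitones, Ab4→Ab6 is 24, which is the perfect fifteenth.
(Equivalently, a compound perfect octave: a perfect octave plus an octave.)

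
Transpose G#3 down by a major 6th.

The sixth takes the letter from G down to B.
Moving 9 semitones down from G#3 (the size of a major sixth) reaches B2.

B2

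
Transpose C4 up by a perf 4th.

F4

Counting four letter names up from C lands on F.
A perfect fourth spans 5 semitones, so from C4 the target pitch is F4.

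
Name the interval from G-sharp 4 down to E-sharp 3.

Descending from G#4 to E#3 is the same interval as ascending E#3 to G#4.
E to G spans three letter names (E-F-G), plus an octave: a tenth.
At 15 semitones, E#3→G#4 falls one short of a major tenth: minor.
(Equivalently, a compound minor third: a minor third plus an octave.)

minor tenth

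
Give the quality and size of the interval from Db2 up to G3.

D to G spans four letter names (D-E-F-G), plus an octave: an eleventh.
A perfect eleventh would be 17 semitones; Db2 to G3 is 18, one semitone wider, so the interval is augmented.
(Equivalently, a compound augmented fourth: an augmented fourth plus an octave.)

A11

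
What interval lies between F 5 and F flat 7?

F to F is the same letter name, plus 2 octaves: a fifteenth.
A perfect fifteenth would be 24 semitones; F5 to Fb7 is 23, one semitone narrower, so the interval is diminished.
(Equivalently, a compound diminished octave: a diminished octave plus an octave.)

diminished 15th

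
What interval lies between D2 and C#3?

major seventh

D to C spans seven letter names (D-E-F-G-A-B-C): a seventh.
D2 to C#3 is 11 semitones, matching the major seventh exactly, so the quality is major.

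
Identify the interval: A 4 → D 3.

Descending from A4 to D3 is the same interval as ascending D3 to A4.
D to A spans five letter names (D-E-F-G-A), plus an octave — that makes it a twelfth of some quality.
D3 to A4 is 19 semitones, matching the perfect twelfth exactly, so the quality is perfect.
(Equivalently, a compound perfect fifth: a perfect fifth plus an octave.)

P12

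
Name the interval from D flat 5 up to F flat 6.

D to F spans three letter names (D-E-F), plus an octave — that makes it a tenth of some quality.
At 15 semitones, Db5→Fb6 falls one short of a major tenth: minor.
(Equivalently, a compound minor third: a minor third plus an octave.)

minor tenth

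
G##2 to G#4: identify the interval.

G to G is the same letter name, plus 2 octaves — that makes it a fifteenth of some quality.
G##2 to G#4 spans 23 semitones — one semitone narrower than the perfect fifteenth (24) — giving a diminished fifteenth.
(Equivalently, a compound diminished octave: a diminished octave plus an octave.)

diminished 15th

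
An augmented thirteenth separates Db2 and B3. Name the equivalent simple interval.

augmented 6th

Each octave removed subtracts seven from the number: 13 − 7 = 6.
Quality carries through unchanged, so the simple form is an augmented sixth.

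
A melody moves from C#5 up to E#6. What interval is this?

C to E spans three letter names (C-D-E), plus an octave: a tenth.
Counting semitones, C#5→E#6 is 16, which is the major tenth.
(Equivalently, a compound major third: a major third plus an octave.)

major tenth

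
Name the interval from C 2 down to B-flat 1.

M2

Descending from C2 to Bb1 is the same interval as ascending Bb1 to C2.
B to C spans two letter names (B-C), so the interval is some kind of second.
Counting semitones, Bb1→C2 is 2, which is the major second.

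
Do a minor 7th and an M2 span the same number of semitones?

No

A minor seventh spans 10 semitones; a major second spans 2 semitones. They differ by 8.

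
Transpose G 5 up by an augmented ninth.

A sharp 6

Counting two letter names plus an octave up from G lands on A.
Moving 15 semitones up from G5 (the size of an augmented ninth) reaches A#6.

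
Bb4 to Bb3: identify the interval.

perfect 8th

Descending from Bb4 to Bb3 is the same interval as ascending Bb3 to Bb4.
B to B is the same letter name, plus an octave — that makes it an octave of some quality.
Counting semitones, Bb3→Bb4 is 12, which is the perfect octave.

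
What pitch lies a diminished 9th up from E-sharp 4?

The ninth's letter: E up two letter names plus an octave → F.
A diminished ninth spans 12 semitones, so from E#4 the target pitch is F5.

F 5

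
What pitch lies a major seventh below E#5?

Seven letter names down from E: F.
A major seventh spans 11 semitones, so from E#5 the target pitch is F#4.

F#4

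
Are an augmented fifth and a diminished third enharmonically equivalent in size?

An augmented fifth is 8 semitones but a diminished third is 2 semitones — different sizes.

No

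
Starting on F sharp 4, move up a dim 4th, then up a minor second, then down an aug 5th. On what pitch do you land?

F double-flat 4

A diminished fourth up from F#4 is Bb4.
A minor second up from Bb4 is Cb5.
Down an augmented fifth from Cb5: Fbb4 (8 semitones down).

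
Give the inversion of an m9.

First reduce the compound minor ninth to its simple form, a minor second.
Inverted interval numbers add to nine, so a second pairs with a seventh (2 + 7 = 9).
And minor becomes major under inversion, so we get a major seventh.

major seventh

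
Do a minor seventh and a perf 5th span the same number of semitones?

No

A minor seventh spans 10 semitones; a perfect fifth spans 7 semitones. They differ by 3.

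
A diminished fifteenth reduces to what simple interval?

diminished octave

Each octave removed subtracts seven from the number: 15 − 7 = 8.
So a diminished fifteenth is an octave plus a diminished octave. The quality is unchanged.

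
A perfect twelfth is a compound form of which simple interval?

perfect 5th

Take out an octave (7 from the number): 12 − 7 = 5.
So a perfect twelfth is an octave plus a perfect fifth. The quality is unchanged.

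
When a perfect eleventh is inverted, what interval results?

P5

First reduce the compound perfect eleventh to its simple form, a perfect fourth.
The rule of nine gives the new number: 9 − 4 = 5, so a fourth becomes a fifth.
And perfect stays perfect under inversion, so we get a perfect fifth.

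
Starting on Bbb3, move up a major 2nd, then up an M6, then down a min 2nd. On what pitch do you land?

A major second up from Bbb3 is Cb4.
A major sixth up from Cb4 is Ab4.
Down a minor second from Ab4: G4 (1 semitone down).

G4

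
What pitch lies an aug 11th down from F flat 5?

Counting four letter names plus an octave down from F lands on C.
An augmented eleventh is 18 semitones; 18 semitones down from Fb5 gives Cbb4.

C double-flat 4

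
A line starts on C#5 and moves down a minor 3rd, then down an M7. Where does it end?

B3

A minor third down from C#5 is A#4.
A#4 down a major seventh → B3 (11 semitones).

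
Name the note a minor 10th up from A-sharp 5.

C-sharp 7

Counting three letter names plus an octave up from A lands on C.
Moving 15 semitones up from A#5 (the size of a minor tenth) reaches C#7.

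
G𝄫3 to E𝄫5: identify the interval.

major thirteenth

G to E spans six letter names (G-A-B-C-D-E), plus an octave, so the interval is some kind of thirteenth.
Counting semitones, Gbb3→Ebb5 is 21, which is the major thirteenth.
(Equivalently, a compound major sixth: a major sixth plus an octave.)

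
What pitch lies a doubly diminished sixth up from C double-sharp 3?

Six letter names up from C: A.
A doubly diminished sixth spans 6 semitones, so from C##3 the target pitch is Ab3.

A flat 3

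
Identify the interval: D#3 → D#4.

D to D is the same letter name, plus an octave, so the interval is some kind of octave.
D#3 to D#4 is 12 semitones, matching the perfect octave exactly, so the quality is perfect.

perfect octave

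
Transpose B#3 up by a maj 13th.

G##5

Six letters up from B (plus an octave) reaches G.
A major thirteenth spans 21 semitones, so from B#3 the target pitch is G##5.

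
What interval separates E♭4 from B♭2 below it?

perfect eleventh

Descending from Eb4 to Bb2 is the same interval as ascending Bb2 to Eb4.
B to E spans four letter names (B-C-D-E), plus an octave — that makes it an eleventh of some quality.
The perfect eleventh spans 17 semitones, and Bb2 to Eb4 is exactly 17 semitones — so this is a perfect eleventh.
(Equivalently, a compound perfect fourth: a perfect fourth plus an octave.)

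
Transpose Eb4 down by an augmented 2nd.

Two letter names down from E: D.
Moving 3 semitones down from Eb4 (the size of an augmented second) reaches Dbb4.

Dbb4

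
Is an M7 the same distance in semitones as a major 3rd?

A major seventh is 11 semitones but a major third is 4 semitones — different sizes.

No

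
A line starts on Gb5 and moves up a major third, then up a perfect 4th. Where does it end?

Eb6

Gb5 up a major third → Bb5 (4 semitones).
Bb5 up a perfect fourth → Eb6 (5 semitones).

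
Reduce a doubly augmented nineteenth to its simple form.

doubly augmented 5th

Take out 2 octaves (14 from the number): 19 − 14 = 5.
Quality carries through unchanged, so the simple form is a doubly augmented fifth.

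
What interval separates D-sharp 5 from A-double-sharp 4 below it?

Descending from D#5 to A##4 is the same interval as ascending A##4 to D#5.
A to D spans four letter names (A-B-C-D), so the interval is some kind of fourth.
A perfect fourth would be 5 semitones; A##4 to D#5 is 4, one semitone narrower, so the interval is diminished.

d4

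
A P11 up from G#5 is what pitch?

The eleventh's letter: G up four letter names plus an octave → C.
A perfect eleventh is 17 semitones; 17 semitones up from G#5 gives C#7.

C#7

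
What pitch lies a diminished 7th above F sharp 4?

E flat 5

Counting seven letter names up from F lands on E.
A diminished seventh is 9 semitones; 9 semitones up from F#4 gives Eb5.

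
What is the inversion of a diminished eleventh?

augmented 5th

First reduce the compound diminished eleventh to its simple form, a diminished fourth.
Interval numbers invert to sum to nine: 4 + 5 = 9, so a fourth inverts to a fifth.
Quality inverts too: diminished becomes augmented. That makes the inversion an augmented fifth.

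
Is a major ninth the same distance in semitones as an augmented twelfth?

No

A major ninth is 14 semitones but an augmented twelfth is 20 semitones — different sizes.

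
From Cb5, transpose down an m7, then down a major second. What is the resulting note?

A minor seventh down from Cb5 is Db4.
Db4 down a major second → Cb4 (2 semitones).

Cb4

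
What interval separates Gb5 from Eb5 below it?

Descending from Gb5 to Eb5 is the same interval as ascending Eb5 to Gb5.
E to G spans three letter names (E-F-G): a third.
At 3 semitones, Eb5→Gb5 falls one short of a major third: minor.

minor third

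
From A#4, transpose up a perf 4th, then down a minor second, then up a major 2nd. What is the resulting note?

Up a perfect fourth from A#4: D#5 (5 semitones up).
Down a minor second from D#5: C##5 (1 semitone down).
C##5 up a major second → D##5 (2 semitones).

D##5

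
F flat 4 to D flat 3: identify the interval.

minor tenth

Descending from Fb4 to Db3 is the same interval as ascending Db3 to Fb4.
D to F spans three letter names (D-E-F), plus an octave, so the interval is some kind of tenth.
Db3 to Fb4 is 15 semitones, a half step short of the major tenth (16), so this is minor.
(Equivalently, a compound minor third: a minor third plus an octave.)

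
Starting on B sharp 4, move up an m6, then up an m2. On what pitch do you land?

A minor sixth up from B#4 is G#5.
A minor second up from G#5 is A5.

A 5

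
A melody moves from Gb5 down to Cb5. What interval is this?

perfect fifth

Descending from Gb5 to Cb5 is the same interval as ascending Cb5 to Gb5.
C to G spans five letter names (C-D-E-F-G), so the interval is some kind of fifth.
The perfect fifth spans 7 semitones, and Cb5 to Gb5 is exactly 7 semitones — so this is a perfect fifth.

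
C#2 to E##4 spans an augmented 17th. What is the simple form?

Each octave removed subtracts seven from the number: 17 − 14 = 3.
Quality carries through unchanged, so the simple form is an augmented third.

augmented 3rd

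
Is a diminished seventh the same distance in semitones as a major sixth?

A diminished seventh = 9 semitones = a major sixth; enharmonically equal.

Yes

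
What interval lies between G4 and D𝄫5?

doubly diminished fifth

G to D spans five letter names (G-A-B-C-D): a fifth.
The perfect fifth is 7 semitones; here we have 5, two semitones narrower: doubly diminished.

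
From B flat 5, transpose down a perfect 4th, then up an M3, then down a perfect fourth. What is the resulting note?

E 5

Bb5 down a perfect fourth → F5 (5 semitones).
F5 up a major third → A5 (4 semitones).
A5 down a perfect fourth → E5 (5 semitones).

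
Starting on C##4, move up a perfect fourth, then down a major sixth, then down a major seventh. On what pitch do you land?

Up a perfect fourth from C##4: F##4 (5 semitones up).
Down a major sixth from F##4: A#3 (9 semitones down).
A major seventh down from A#3 is B2.

B2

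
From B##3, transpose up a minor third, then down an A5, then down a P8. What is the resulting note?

A minor third up from B##3 is D##4.
An augmented fifth down from D##4 is G#3.
Down a perfect octave from G#3: G#2 (12 semitones down).

G#2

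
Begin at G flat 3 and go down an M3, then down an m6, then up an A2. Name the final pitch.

A 2

A major third down from Gb3 is Ebb3.
Ebb3 down a minor sixth → Gb2 (8 semitones).
Gb2 up an augmented second → A2 (3 semitones).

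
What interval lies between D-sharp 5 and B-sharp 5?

D to B spans six letter names (D-E-F-G-A-B) — that makes it a sixth of some quality.
Counting semitones, D#5→B#5 is 9, which is the major sixth.

M6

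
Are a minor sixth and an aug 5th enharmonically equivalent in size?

Yes

A minor sixth = 8 semitones = an augmented fifth; enharmonically equal.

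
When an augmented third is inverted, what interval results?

Interval numbers invert to sum to nine: 3 + 6 = 9, so a third inverts to a sixth.
Quality inverts too: augmented becomes diminished. That makes the inversion a diminished sixth.

diminished sixth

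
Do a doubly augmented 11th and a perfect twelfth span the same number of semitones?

Both span 19 semitones: a doubly augmented eleventh and a perfect twelfth are the same chromatic distance.

Yes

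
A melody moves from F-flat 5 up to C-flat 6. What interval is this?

perfect fifth

F to C spans five letter names (F-G-A-B-C), so the interval is some kind of fifth.
Fb5 to Cb6 is 7 semitones, matching the perfect fifth exactly, so the quality is perfect.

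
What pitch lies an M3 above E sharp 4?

The third takes the letter from E up to G.
Moving 4 semitones up from E#4 (the size of a major third) reaches G##4.

G double-sharp 4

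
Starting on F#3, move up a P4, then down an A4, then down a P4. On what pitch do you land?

C3

F#3 up a perfect fourth → B3 (5 semitones).
Down an augmented fourth from B3: F3 (6 semitones down).
A perfect fourth down from F3 is C3.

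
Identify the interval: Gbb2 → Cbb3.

G to C spans four letter names (G-A-B-C), so the interval is some kind of fourth.
The perfect fourth spans 5 semitones, and Gbb2 to Cbb3 is exactly 5 semitones — so this is a perfect fourth.

perfect fourth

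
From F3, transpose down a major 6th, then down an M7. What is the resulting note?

Bbb1

F3 down a major sixth → Ab2 (9 semitones).
Ab2 down a major seventh → Bbb1 (11 semitones).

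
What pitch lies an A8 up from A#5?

The letter stays A (same as the start), shifted an octave up.
An augmented octave is 13 semitones; 13 semitones up from A#5 gives A##6.

A##6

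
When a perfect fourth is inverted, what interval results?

The rule of nine gives the new number: 9 − 4 = 5, so a fourth becomes a fifth.
And perfect stays perfect under inversion, so we get a perfect fifth.

perfect fifth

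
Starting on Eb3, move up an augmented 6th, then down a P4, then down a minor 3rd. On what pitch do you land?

E#3

An augmented sixth up from Eb3 is C#4.
A perfect fourth down from C#4 is G#3.
Down a minor third from G#3: E#3 (3 semitones down).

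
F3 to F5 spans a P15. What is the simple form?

Subtracting seven from the interval number removes an octave: 15 − 7 = 8.
Quality carries through unchanged, so the simple form is a perfect octave.

P8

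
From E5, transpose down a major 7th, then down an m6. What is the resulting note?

A3

A major seventh down from E5 is F4.
Down a minor sixth from F4: A3 (8 semitones down).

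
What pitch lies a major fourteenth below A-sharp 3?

Counting seven letter names plus an octave down from A lands on B.
A major fourteenth is 23 semitones; 23 semitones down from A#3 gives B1.

B 1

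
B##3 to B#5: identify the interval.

B to B is the same letter name, plus 2 octaves — that makes it a fifteenth of some quality.
B##3 to B#5 spans 23 semitones — one semitone narrower than the perfect fifteenth (24) — giving a diminished fifteenth.
(Equivalently, a compound diminished octave: a diminished octave plus an octave.)

diminished fifteenth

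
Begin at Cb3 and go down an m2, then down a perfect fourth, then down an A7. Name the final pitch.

Gbb1

Down a minor second from Cb3: Bb2 (1 semitone down).
A perfect fourth down from Bb2 is F2.
An augmented seventh down from F2 is Gbb1.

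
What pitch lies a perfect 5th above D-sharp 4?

Five letter names up from D: A.
A perfect fifth is 7 semitones; 7 semitones up from D#4 gives A#4.

A-sharp 4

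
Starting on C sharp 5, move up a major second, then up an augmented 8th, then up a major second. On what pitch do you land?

E double-sharp 6

C#5 up a major second → D#5 (2 semitones).
An augmented octave up from D#5 is D##6.
D##6 up a major second → E##6 (2 semitones).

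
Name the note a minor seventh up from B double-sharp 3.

A double-sharp 4

Counting seven letter names up from B lands on A.
Moving 10 semitones up from B##3 (the size of a minor seventh) reaches A##4.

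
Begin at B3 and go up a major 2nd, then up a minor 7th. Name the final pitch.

B4

B3 up a major second → C#4 (2 semitones).
C#4 up a minor seventh → B4 (10 semitones).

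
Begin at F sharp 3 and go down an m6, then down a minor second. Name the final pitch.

A minor sixth down from F#3 is A#2.
A minor second down from A#2 is G##2.

G double-sharp 2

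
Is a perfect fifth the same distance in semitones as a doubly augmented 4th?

Yes

Both span 7 semitones: a perfect fifth and a doubly augmented fourth are the same chromatic distance.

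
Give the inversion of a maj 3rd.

Inverted interval numbers add to nine, so a third pairs with a sixth (3 + 6 = 9).
And major becomes minor under inversion, so we get a minor sixth.

m6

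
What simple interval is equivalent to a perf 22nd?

Subtracting seven from the interval number removes an octave: 22 − 14 = 8.
That makes a perfect twenty-second a compound perfect octave — 2 octaves plus a perfect octave.

P8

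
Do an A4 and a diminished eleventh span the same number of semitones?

6 semitones (augmented fourth) vs 16 semitones (diminished eleventh): not equal.

No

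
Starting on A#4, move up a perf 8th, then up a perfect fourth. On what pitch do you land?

D#6

A perfect octave up from A#4 is A#5.
A perfect fourth up from A#5 is D#6.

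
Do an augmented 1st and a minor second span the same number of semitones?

Yes

An augmented unison = 1 semitone = a minor second; enharmonically equal.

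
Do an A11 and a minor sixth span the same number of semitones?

An augmented eleventh spans 18 semitones; a minor sixth spans 8 semitones. They differ by 10.

No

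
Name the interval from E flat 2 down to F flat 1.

Descending from Eb2 to Fb1 is the same interval as ascending Fb1 to Eb2.
F to E spans seven letter names (F-G-A-B-C-D-E) — that makes it a seventh of some quality.
The major seventh spans 11 semitones, and Fb1 to Eb2 is exactly 11 semitones — so this is a major seventh.

major seventh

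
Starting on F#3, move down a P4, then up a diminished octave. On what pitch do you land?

A perfect fourth down from F#3 is C#3.
C#3 up a diminished octave → C4 (11 semitones).

C4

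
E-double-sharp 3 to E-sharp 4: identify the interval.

diminished octave

E to E is the same letter name, plus an octave — that makes it an octave of some quality.
E##3 to E#4 spans 11 semitones — one semitone narrower than the perfect octave (12) — giving a diminished octave.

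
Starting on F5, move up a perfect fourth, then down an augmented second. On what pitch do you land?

Up a perfect fourth from F5: Bb5 (5 semitones up).
Down an augmented second from Bb5: Abb5 (3 semitones down).

Abb5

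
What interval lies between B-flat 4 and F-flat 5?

B to F spans five letter names (B-C-D-E-F), so the interval is some kind of fifth.
Bb4 to Fb5 spans 6 semitones — one semitone narrower than the perfect fifth (7) — giving a diminished fifth.

diminished 5th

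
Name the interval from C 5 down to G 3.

Descending from C5 to G3 is the same interval as ascending G3 to C5.
G to C spans four letter names (G-A-B-C), plus an octave, so the interval is some kind of eleventh.
The perfect eleventh spans 17 semitones, and G3 to C5 is exactly 17 semitones — so this is a perfect eleventh.
(Equivalently, a compound perfect fourth: a perfect fourth plus an octave.)

perfect eleventh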